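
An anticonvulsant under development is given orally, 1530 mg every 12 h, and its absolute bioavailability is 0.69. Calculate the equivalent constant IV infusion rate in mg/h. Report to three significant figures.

Equivalent systemic input: infusion rate = F·D/τ.
Rate = 0.69 × 1530 / 12 = 87.98 mg/h

88.0 mg/h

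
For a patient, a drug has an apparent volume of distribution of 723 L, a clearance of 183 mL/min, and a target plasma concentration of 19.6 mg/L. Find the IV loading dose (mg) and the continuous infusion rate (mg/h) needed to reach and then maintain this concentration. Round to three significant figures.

Loading: fill Vd to C_target → 723.0 L × 19.6 mg/L = 14170 mg
CL = 183 mL/min × 60/1000 = 10.98 L/h
Maintenance: replace elimination → rate = CL × Css = 10.98 × 19.6 = 215.2 mg/h

(a) 14200 mg; (b) 215 mg/h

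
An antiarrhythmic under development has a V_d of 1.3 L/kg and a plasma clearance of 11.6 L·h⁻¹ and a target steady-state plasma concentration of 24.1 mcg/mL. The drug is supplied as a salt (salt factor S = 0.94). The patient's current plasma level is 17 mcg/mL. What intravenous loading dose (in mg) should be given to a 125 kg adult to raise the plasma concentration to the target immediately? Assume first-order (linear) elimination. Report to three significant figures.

Vd = 1.3 L/kg × 125 kg = 162.5 L
Concentration deficit ΔC = 24.1 − 17 = 7.100 mg/L
LD = Vd × ΔC / S = 162.5 × 7.100 / 0.94 = 1227 mg

1230 mg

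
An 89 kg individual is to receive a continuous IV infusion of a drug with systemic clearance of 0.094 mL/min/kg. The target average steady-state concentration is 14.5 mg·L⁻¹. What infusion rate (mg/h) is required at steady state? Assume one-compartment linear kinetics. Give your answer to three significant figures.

CL = 0.094 mL/min/kg × 89 kg = 8.366 mL/min = 8.366 × 60/1000 = 0.5020 L/h
Rate = CL × Css = 0.5020 × 14.5 = 7.279 mg/h

7.28 mg/h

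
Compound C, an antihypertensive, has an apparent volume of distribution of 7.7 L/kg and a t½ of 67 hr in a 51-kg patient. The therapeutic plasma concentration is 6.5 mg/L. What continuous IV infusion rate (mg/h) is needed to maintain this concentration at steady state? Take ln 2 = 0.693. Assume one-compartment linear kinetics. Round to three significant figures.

26.4 mg/h

Vd(total) = 51 kg × 7.7 L/kg = 392.7 L
CL = 0.693 × Vd / t½ = 0.693 × 392.7 / 67 = 4.062 L/h
Infusion rate = CL × Css = 4.062 × 6.5 = 26.40 mg/h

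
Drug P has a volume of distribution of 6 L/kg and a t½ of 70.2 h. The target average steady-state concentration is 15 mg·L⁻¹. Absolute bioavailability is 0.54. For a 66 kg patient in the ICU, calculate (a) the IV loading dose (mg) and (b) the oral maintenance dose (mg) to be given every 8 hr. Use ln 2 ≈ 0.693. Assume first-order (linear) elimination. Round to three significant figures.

Vd(total) = 66 kg × 6 L/kg = 396.0 L
LD = Vd × C = 396.0 × 15 = 5940 mg
CL = 0.693 × Vd / t½ = 0.693 × 396.0 / 70.2 = 3.909 L/h
D = CL × Css × τ / F = 3.909 × 15 × 8 / 0.54 = 868.7 mg

(a) 5940 mg; (b) 869 mg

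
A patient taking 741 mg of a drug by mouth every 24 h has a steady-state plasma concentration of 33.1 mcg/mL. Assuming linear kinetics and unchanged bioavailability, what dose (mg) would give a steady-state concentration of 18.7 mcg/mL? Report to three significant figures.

419 mg

For first-order elimination, Css ∝ F·D/(CL·τ); F and CL are unchanged, so Css ∝ D/τ.
D₂ = D₁ × (Css,target / Css,current) = 741 × 18.7/33.1 = 418.6 mg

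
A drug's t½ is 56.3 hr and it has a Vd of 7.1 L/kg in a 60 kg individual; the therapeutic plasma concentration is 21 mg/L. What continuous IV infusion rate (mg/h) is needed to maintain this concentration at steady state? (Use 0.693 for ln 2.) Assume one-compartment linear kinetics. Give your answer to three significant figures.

110 mg/h

Vd = 7.1 L/kg × 60 kg = 426.0 L
CL = 0.693 × Vd / t½ = 0.693 × 426.0 / 56.3 = 5.244 L/h
Infusion rate = CL × Css = 5.244 × 21 = 110.1 mg/h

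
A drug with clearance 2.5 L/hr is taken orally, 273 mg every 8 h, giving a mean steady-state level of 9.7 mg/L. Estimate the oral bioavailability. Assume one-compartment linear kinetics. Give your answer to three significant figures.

F·D/τ = CL·Css at steady state → F = CL·Css·τ / D.
F = 2.5 × 9.7 × 8 / 273 = 0.711

0.711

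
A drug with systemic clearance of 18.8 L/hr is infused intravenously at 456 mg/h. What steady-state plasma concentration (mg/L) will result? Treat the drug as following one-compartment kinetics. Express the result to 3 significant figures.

Css = rate / CL = 456 / 18.80 = 24.26 mg/L

24.3 mg/L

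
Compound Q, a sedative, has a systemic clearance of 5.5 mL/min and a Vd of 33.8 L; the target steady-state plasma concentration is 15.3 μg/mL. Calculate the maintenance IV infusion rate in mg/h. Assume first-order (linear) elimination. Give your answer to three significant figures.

5.05 mg/h

Convert clearance: 5.5 mL/min × 60 min/h ÷ 1000 mL/L = 0.3300 L/h
Vd does not affect the maintenance rate; only clearance governs steady-state input.
R₀ = 0.3300 × 15.3 = 5.049 mg/h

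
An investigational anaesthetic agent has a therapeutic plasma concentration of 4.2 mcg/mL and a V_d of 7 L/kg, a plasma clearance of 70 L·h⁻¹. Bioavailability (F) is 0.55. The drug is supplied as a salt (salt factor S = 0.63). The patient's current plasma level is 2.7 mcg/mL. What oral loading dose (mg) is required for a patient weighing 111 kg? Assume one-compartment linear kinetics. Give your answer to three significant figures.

Vd = 7 L/kg × 111 kg = 777.0 L
The loading dose fills Vd to the target concentration.
Concentration deficit ΔC = 4.2 − 2.7 = 1.500 mg/L
LD = Vd × ΔC / F / S = 777.0 × 1.500 / 0.55 / 0.63 = 3364 mg

3360 mg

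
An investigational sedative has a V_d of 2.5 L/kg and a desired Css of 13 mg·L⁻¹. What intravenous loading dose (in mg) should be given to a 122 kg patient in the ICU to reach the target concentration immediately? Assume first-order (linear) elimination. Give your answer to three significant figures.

Vd = 2.5 L/kg × 122 kg = 305.0 L
The loading dose fills Vd to the target concentration.
LD = Vd × C = 305.0 × 13.00 = 3965 mg

3970 mg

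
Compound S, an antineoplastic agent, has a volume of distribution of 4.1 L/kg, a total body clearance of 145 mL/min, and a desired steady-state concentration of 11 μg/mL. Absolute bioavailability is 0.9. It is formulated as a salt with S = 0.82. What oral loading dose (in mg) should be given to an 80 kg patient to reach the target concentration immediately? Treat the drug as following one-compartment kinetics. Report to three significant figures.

Vd = 4.1 L/kg × 80 kg = 328.0 L
The loading dose fills Vd to the target concentration; clearance is irrelevant here.
LD = Vd × C / F / S = 328.0 × 11.00 / 0.9 / 0.82 = 4889 mg

4890 mg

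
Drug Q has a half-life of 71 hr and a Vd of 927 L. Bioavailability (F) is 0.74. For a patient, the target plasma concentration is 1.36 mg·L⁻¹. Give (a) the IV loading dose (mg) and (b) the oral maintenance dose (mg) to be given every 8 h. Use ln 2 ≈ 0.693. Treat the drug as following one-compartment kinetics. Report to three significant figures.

LD = Vd × C = 927.0 × 1.36 = 1261 mg
CL = 0.693 × Vd / t½ = 0.693 × 927.0 / 71 = 9.048 L/h
D = CL × Css × τ / F = 9.048 × 1.36 × 8 / 0.74 = 133.0 mg

(a) 1260 mg; (b) 133 mg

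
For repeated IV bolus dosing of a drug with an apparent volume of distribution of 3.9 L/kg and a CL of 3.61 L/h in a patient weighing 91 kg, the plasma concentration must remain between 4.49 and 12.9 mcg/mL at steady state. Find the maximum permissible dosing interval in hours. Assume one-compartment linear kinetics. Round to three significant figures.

Total Vd = 3.9 × 91 = 354.9 L
k = CL / Vd = 3.610 / 354.9 = 0.01017 h⁻¹
Between IV bolus doses, concentration decays as C = C₀·e^(−kτ), so C_peak/C_trough = e^(kτ).
τ_max = ln(C_peak/C_trough) / k = ln(12.9/4.49) / 0.01017 = 1.055 / 0.01017 = 103.7 h

104 h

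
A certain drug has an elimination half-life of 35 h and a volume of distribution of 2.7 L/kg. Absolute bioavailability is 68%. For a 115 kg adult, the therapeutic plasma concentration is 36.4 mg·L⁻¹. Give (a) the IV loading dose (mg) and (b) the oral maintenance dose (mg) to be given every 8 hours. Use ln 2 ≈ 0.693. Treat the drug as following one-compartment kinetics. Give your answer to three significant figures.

Vd = 2.7 L/kg × 115 kg = 310.5 L
LD = Vd × C = 310.5 × 36.4 = 11300 mg
CL = 0.693 × Vd / t½ = 0.693 × 310.5 / 35 = 6.148 L/h
D = CL × Css × τ / F = 6.148 × 36.4 × 8 / 0.68 = 2633 mg

(a) 11300 mg; (b) 2630 mg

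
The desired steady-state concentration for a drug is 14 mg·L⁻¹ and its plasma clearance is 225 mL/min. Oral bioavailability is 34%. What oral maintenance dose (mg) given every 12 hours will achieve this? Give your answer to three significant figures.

CL = 225 mL/min × 60/1000 = 13.50 L/h
D = CL × Css × τ / F = 13.50 × 14 × 12 / 0.34 = 6671 mg

6670 mg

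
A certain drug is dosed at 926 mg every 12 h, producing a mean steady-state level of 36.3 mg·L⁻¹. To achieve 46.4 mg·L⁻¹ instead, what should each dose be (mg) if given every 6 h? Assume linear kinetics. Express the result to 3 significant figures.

592 mg

With linear kinetics, Css is proportional to dose rate (D/τ) at fixed clearance.
D₂ = D₁ × (Css,target / Css,current) × (τ₂/τ₁) = 926 × (46.4/36.3) × (6/12) = 591.8 mg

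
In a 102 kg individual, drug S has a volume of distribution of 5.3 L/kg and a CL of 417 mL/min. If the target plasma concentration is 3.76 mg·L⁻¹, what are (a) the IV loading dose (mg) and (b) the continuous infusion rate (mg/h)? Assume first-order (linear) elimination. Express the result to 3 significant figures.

Vd = 5.3 L/kg × 102 kg = 540.6 L
LD = Vd · C_target = 540.6 × 3.76 = 2033 mg
CL = 417 mL/min = 417 × 0.06 = 25.02 L/h
Maintenance: replace elimination → rate = CL × Css = 25.02 × 3.76 = 94.08 mg/h

(a) 2030 mg; (b) 94.1 mg/h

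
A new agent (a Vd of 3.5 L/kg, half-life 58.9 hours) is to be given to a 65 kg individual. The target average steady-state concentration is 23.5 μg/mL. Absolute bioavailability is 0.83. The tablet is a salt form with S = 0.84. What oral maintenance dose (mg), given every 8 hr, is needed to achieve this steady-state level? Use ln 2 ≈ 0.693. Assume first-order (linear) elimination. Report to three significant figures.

Vd = 3.5 L/kg × 65 kg = 227.5 L
CL = ln 2 · Vd / t½ = 0.693 × 227.5 / 58.9 = 2.677 L/h
D = CL × Css × τ / F / S = 2.677 × 23.5 × 8 / 0.83 / 0.84 = 721.9 mg

722 mg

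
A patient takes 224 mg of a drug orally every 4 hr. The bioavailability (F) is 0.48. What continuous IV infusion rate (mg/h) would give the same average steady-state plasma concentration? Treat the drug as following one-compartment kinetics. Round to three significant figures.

26.9 mg/h

Equivalent systemic input: infusion rate = F·D/τ.
Rate = 0.48 × 224 / 4 = 26.88 mg/h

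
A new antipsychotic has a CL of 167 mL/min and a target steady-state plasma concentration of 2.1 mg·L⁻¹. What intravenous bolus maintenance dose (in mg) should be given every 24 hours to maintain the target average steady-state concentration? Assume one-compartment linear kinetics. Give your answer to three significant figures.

CL = 167 mL/min = 167 × 0.06 = 10.02 L/h
D = CL × Css × τ = 10.02 × 2.1 × 24 = 505.0 mg

505 mg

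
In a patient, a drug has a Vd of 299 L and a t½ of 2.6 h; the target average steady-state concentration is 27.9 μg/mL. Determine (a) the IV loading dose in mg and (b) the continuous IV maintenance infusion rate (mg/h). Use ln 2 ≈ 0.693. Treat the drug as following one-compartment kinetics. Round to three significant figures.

(a) 8340 mg; (b) 2220 mg/h

LD = Vd × C = 299.0 × 27.9 = 8342 mg
CL = 0.693 × Vd / t½ = 0.693 × 299.0 / 2.6 = 79.70 L/h
Infusion rate = CL × Css = 79.70 × 27.9 = 2224 mg/h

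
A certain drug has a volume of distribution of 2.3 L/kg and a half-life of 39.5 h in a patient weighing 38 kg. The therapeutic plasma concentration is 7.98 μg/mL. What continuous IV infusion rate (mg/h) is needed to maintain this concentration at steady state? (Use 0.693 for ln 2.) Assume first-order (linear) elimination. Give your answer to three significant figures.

12.2 mg/h

Total Vd = 2.3 × 38 = 87.40 L
CL = ln 2 · Vd / t½ = 0.693 × 87.40 / 39.5 = 1.533 L/h
Infusion rate = CL × Css = 1.533 × 7.98 = 12.23 mg/h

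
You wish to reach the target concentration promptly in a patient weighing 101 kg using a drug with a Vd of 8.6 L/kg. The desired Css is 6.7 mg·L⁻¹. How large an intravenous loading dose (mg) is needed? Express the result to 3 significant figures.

Vd(total) = 101 kg × 8.6 L/kg = 868.6 L
LD = Vd × C = 868.6 × 6.700 = 5820 mg

5820 mg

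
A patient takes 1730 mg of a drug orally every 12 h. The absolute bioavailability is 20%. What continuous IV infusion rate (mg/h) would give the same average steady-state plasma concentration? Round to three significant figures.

Equivalent systemic input: infusion rate = F·D/τ.
Rate = 0.2 × 1730 / 12 = 28.83 mg/h

28.8 mg/h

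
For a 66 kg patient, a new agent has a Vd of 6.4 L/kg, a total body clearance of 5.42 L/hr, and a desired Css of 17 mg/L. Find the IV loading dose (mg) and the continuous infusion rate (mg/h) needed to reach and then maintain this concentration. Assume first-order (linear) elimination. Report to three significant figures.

Total Vd = 6.4 × 66 = 422.4 L
LD = Vd · C_target = 422.4 × 17 = 7181 mg
Maintenance: replace elimination → rate = CL × Css = 5.420 × 17 = 92.14 mg/h

(a) 7180 mg; (b) 92.1 mg/h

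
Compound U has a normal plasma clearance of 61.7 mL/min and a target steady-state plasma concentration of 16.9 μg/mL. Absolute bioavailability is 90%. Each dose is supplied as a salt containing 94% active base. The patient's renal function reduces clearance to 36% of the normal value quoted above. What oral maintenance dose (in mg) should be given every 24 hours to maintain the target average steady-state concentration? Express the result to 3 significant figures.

639 mg

CL = 61.7 mL/min = 61.7 × 0.06 = 3.702 L/h
Patient clearance = 0.36 × 3.702 = 1.333 L/h
At steady state, dose per interval replaces the amount cleared in that interval: F·S·D/τ = CL·Css.
D = CL × Css × τ / F / S = 1.333 × 16.9 × 24 / 0.9 / 0.94 = 639.1 mg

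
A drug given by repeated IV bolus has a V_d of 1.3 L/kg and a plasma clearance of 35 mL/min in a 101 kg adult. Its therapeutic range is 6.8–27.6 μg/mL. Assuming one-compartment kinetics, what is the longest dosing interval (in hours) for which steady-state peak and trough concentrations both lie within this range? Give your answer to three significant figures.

87.6 h

Total Vd = 1.3 × 101 = 131.3 L
CL = 35 mL/min = 35 × 0.06 = 2.100 L/h
k = CL / Vd = 2.100 / 131.3 = 0.01599 h⁻¹
Between IV bolus doses, concentration decays as C = C₀·e^(−kτ), so C_peak/C_trough = e^(kτ).
τ_max = ln(C_peak/C_trough) / k = ln(27.6/6.8) / 0.01599 = 1.401 / 0.01599 = 87.62 h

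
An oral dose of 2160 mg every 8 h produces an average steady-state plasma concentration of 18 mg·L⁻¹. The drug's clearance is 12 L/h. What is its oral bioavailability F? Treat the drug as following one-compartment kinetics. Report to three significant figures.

F·D/τ = CL·Css at steady state → F = CL·Css·τ / D.
F = 12 × 18 × 8 / 2160 = 0.800

0.800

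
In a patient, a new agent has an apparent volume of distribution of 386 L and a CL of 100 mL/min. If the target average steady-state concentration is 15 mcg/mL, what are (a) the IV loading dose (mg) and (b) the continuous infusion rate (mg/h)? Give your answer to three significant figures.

LD = Vd · C_target = 386.0 × 15 = 5790 mg
CL = 100 mL/min = 100 × 0.06 = 6.000 L/h
Maintenance: replace elimination → rate = CL × Css = 6.000 × 15 = 90.00 mg/h

(a) 5790 mg; (b) 90.0 mg/h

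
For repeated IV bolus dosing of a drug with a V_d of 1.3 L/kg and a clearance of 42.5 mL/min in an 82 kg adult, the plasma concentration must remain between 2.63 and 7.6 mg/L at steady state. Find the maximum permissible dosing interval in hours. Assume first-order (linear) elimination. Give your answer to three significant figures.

44.4 h

Vd(total) = 82 kg × 1.3 L/kg = 106.6 L
CL = 42.5 mL/min = 42.5 × 0.06 = 2.550 L/h
k = CL / Vd = 2.550 / 106.6 = 0.02392 h⁻¹
Between IV bolus doses, concentration decays as C = C₀·e^(−kτ), so C_peak/C_trough = e^(kτ).
τ_max = ln(C_peak/C_trough) / k = ln(7.6/2.63) / 0.02392 = 1.061 / 0.02392 = 44.36 h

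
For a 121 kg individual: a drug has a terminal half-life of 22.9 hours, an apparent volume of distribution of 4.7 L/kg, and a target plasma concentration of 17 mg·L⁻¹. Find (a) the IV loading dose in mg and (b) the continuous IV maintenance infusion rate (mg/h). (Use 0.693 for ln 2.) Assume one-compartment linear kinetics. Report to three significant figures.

Vd(total) = 121 kg × 4.7 L/kg = 568.7 L
LD = Vd × C = 568.7 × 17 = 9668 mg
CL = 0.693 × Vd / t½ = 0.693 × 568.7 / 22.9 = 17.21 L/h
Infusion rate = CL × Css = 17.21 × 17 = 292.6 mg/h

(a) 9670 mg; (b) 293 mg/h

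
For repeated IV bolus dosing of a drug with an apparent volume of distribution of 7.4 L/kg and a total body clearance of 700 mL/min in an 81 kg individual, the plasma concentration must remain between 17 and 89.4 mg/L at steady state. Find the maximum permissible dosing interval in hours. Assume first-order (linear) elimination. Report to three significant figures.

23.7 h

Vd(total) = 81 kg × 7.4 L/kg = 599.4 L
Convert clearance: 700 mL/min × 60 min/h ÷ 1000 mL/L = 42.00 L/h
k = CL / Vd = 42.00 / 599.4 = 0.07007 h⁻¹
Between IV bolus doses, concentration decays as C = C₀·e^(−kτ), so C_peak/C_trough = e^(kτ).
τ_max = ln(C_peak/C_trough) / k = ln(89.4/17) / 0.07007 = 1.660 / 0.07007 = 23.69 h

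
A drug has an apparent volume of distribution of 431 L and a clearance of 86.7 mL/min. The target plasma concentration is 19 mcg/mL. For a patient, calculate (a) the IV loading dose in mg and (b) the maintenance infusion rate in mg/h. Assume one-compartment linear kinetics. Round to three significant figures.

LD = Vd · C_target = 431.0 × 19 = 8189 mg
CL = 86.7 mL/min × 60/1000 = 5.202 L/h
Infusion rate = 5.202 L/h × 19 mg/L = 98.84 mg/h

(a) 8190 mg; (b) 98.8 mg/h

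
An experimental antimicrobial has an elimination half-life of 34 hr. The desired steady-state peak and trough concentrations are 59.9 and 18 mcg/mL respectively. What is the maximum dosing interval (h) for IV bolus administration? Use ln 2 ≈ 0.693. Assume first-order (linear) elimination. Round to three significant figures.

59.0 h

k = 0.693 / t½ = 0.693 / 34 = 0.02038 h⁻¹
Between IV bolus doses, concentration decays as C = C₀·e^(−kτ), so C_peak/C_trough = e^(kτ).
τ_max = ln(C_peak/C_trough) / k = ln(59.9/18) / 0.02038 = 1.202 / 0.02038 = 58.98 h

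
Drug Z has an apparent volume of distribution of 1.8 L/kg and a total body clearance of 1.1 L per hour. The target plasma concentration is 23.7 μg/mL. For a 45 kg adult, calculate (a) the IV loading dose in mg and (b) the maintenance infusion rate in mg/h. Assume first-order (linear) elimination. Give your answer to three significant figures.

(a) 1920 mg; (b) 26.1 mg/h

Vd = 1.8 L/kg × 45 kg = 81.00 L
Loading dose = Vd × C = 81.00 × 23.7 = 1920 mg
Maintenance infusion rate = CL × Css = 1.100 × 23.7 = 26.07 mg/h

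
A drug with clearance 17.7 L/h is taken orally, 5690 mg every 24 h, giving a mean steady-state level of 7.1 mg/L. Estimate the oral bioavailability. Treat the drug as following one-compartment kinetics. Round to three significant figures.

0.530

F·D/τ = CL·Css at steady state → F = CL·Css·τ / D.
F = 17.7 × 7.1 × 24 / 5690 = 0.530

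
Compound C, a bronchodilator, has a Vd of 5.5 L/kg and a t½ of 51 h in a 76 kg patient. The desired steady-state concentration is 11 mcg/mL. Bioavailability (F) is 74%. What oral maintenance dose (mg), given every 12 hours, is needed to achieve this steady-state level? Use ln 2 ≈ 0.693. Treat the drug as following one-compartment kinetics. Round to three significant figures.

Total Vd = 5.5 × 76 = 418.0 L
CL = 0.693 × Vd / t½ = 0.693 × 418.0 / 51 = 5.680 L/h
D = CL × Css × τ / F = 5.680 × 11 × 12 / 0.74 = 1013 mg

1010 mg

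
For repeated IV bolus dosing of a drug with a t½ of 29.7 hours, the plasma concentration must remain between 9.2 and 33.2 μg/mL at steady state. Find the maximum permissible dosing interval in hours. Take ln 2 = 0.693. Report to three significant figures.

k = 0.693 / t½ = 0.693 / 29.7 = 0.02333 h⁻¹
Between IV bolus doses, concentration decays as C = C₀·e^(−kτ), so C_peak/C_trough = e^(kτ).
τ_max = ln(C_peak/C_trough) / k = ln(33.2/9.2) / 0.02333 = 1.283 / 0.02333 = 54.99 h

55.0 h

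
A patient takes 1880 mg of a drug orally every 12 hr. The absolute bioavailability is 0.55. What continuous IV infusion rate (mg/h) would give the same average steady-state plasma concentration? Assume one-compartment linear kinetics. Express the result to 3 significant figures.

86.2 mg/h

Equivalent systemic input: infusion rate = F·D/τ.
Rate = 0.55 × 1880 / 12 = 86.17 mg/h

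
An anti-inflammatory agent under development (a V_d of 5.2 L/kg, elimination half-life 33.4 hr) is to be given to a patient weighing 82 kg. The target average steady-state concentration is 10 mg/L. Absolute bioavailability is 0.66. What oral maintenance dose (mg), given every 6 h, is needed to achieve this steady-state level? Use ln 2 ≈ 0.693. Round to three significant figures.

804 mg

Vd(total) = 82 kg × 5.2 L/kg = 426.4 L
k = 0.693/33.4 = 0.02075 h⁻¹, so CL = k·Vd = 0.02075 × 426.4 = 8.848 L/h
D = CL × Css × τ / F = 8.848 × 10 × 6 / 0.66 = 804.4 mg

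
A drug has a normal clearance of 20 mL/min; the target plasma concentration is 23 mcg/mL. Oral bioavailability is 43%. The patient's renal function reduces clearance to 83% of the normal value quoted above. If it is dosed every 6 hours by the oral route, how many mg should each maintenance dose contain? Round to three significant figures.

320 mg

Convert clearance: 20 mL/min × 60 min/h ÷ 1000 mL/L = 1.200 L/h
Patient clearance = 0.83 × 1.200 = 0.9960 L/h
D = CL × Css × τ / F = 0.9960 × 23 × 6 / 0.43 = 319.6 mg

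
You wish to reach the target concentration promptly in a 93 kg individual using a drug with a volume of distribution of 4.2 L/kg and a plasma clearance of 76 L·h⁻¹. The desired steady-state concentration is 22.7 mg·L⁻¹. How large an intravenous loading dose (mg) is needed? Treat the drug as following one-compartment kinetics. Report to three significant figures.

8870 mg

Vd(total) = 93 kg × 4.2 L/kg = 390.6 L
Loading dose depends on Vd (not clearance): it fills the distribution volume.
LD = Vd × C = 390.6 × 22.70 = 8867 mg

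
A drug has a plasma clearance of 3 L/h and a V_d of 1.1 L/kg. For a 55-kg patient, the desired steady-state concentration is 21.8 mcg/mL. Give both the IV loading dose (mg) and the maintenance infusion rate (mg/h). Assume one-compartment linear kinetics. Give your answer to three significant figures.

(a) 1320 mg; (b) 65.4 mg/h

Total Vd = 1.1 × 55 = 60.50 L
Loading: fill Vd to C_target → 60.50 L × 21.8 mg/L = 1319 mg
Infusion rate = 3.000 L/h × 21.8 mg/L = 65.40 mg/h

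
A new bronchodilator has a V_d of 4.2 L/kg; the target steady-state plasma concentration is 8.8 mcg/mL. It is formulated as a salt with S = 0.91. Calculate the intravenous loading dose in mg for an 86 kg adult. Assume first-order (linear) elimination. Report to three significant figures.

Vd(total) = 86 kg × 4.2 L/kg = 361.2 L
LD = Vd × C / S = 361.2 × 8.800 / 0.91 = 3493 mg

3490 mg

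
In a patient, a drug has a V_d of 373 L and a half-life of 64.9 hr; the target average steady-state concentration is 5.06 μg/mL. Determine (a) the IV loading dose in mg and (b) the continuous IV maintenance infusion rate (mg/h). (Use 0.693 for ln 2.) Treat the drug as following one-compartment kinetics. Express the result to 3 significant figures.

LD = Vd × C = 373.0 × 5.06 = 1887 mg
CL = 0.693 × Vd / t½ = 0.693 × 373.0 / 64.9 = 3.983 L/h
Infusion rate = CL × Css = 3.983 × 5.06 = 20.15 mg/h

(a) 1890 mg; (b) 20.2 mg/h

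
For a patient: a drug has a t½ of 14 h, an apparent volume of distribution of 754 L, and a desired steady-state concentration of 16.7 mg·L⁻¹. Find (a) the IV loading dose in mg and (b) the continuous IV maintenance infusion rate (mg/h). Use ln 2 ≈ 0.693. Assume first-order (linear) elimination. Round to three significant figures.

(a) 12600 mg; (b) 623 mg/h

LD = Vd × C = 754.0 × 16.7 = 12590 mg
CL = 0.693 × Vd / t½ = 0.693 × 754.0 / 14 = 37.32 L/h
Infusion rate = CL × Css = 37.32 × 16.7 = 623.2 mg/h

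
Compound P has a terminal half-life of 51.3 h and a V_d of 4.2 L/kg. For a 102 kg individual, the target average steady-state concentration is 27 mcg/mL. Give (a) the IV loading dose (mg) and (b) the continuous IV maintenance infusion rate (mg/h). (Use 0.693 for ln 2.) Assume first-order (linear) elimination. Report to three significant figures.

(a) 11600 mg; (b) 156 mg/h

Vd = 4.2 L/kg × 102 kg = 428.4 L
LD = Vd × C = 428.4 × 27 = 11570 mg
CL = 0.693 × Vd / t½ = 0.693 × 428.4 / 51.3 = 5.787 L/h
Infusion rate = CL × Css = 5.787 × 27 = 156.2 mg/h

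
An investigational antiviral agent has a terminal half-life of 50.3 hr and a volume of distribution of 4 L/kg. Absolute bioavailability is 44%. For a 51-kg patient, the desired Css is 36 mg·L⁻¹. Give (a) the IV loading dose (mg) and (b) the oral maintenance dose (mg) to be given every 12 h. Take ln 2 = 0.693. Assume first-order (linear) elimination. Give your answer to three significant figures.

Total Vd = 4 × 51 = 204.0 L
LD = Vd × C = 204.0 × 36 = 7344 mg
CL = 0.693 × Vd / t½ = 0.693 × 204.0 / 50.3 = 2.811 L/h
D = CL × Css × τ / F = 2.811 × 36 × 12 / 0.44 = 2760 mg

(a) 7340 mg; (b) 2760 mg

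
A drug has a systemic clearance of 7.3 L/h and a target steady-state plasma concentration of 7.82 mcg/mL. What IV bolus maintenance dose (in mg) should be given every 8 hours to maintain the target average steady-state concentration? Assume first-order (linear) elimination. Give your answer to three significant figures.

457 mg

D = CL × Css × τ = 7.300 × 7.82 × 8 = 456.7 mg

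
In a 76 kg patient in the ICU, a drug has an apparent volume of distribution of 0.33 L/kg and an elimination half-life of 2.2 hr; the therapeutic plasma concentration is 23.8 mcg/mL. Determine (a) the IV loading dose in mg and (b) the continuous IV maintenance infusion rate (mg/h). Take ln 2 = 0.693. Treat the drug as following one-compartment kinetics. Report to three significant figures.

(a) 597 mg; (b) 188 mg/h

Total Vd = 0.33 × 76 = 25.08 L
LD = Vd × C = 25.08 × 23.8 = 596.9 mg
CL = 0.693 × Vd / t½ = 0.693 × 25.08 / 2.2 = 7.900 L/h
Infusion rate = CL × Css = 7.900 × 23.8 = 188.0 mg/h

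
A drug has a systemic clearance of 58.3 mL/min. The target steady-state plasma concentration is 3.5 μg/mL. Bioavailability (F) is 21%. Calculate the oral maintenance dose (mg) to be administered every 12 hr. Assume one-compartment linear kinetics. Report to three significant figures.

CL = 58.3 mL/min × 60/1000 = 3.498 L/h
D = CL × Css × τ / F = 3.498 × 3.5 × 12 / 0.21 = 699.6 mg

700 mg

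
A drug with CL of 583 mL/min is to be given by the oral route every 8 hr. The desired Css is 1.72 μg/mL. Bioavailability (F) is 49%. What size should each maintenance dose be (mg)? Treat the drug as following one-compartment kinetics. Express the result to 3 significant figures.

CL = 583 mL/min × 60/1000 = 34.98 L/h
D = CL × Css × τ / F = 34.98 × 1.72 × 8 / 0.49 = 982.3 mg

982 mg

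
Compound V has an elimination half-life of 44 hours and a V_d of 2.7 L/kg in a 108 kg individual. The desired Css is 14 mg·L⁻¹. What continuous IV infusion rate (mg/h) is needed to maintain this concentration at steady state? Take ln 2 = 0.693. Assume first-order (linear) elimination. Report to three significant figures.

64.3 mg/h

Vd = 2.7 L/kg × 108 kg = 291.6 L
CL = ln 2 · Vd / t½ = 0.693 × 291.6 / 44 = 4.593 L/h
Infusion rate = CL × Css = 4.593 × 14 = 64.30 mg/h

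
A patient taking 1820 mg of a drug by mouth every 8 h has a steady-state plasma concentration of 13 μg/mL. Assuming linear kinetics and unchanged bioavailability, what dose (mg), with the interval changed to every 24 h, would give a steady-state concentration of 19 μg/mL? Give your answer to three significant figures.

For first-order elimination, Css ∝ F·D/(CL·τ); F and CL are unchanged, so Css ∝ D/τ.
D₂ = D₁ × (Css,target / Css,current) × (τ₂/τ₁) = 1820 × (19/13) × (24/8) = 7980 mg

7980 mg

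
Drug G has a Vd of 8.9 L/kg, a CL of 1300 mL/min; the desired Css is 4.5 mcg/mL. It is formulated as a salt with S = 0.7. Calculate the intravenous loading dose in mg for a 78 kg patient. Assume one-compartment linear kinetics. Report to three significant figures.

Vd(total) = 78 kg × 8.9 L/kg = 694.2 L
LD = Vd × C / S = 694.2 × 4.500 / 0.7 = 4463 mg

4460 mg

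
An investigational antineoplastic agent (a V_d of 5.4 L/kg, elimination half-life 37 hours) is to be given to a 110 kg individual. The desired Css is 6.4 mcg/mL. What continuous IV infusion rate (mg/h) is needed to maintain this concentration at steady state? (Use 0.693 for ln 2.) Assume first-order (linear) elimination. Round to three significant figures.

Vd = 5.4 L/kg × 110 kg = 594.0 L
CL = ln 2 · Vd / t½ = 0.693 × 594.0 / 37 = 11.13 L/h
Infusion rate = CL × Css = 11.13 × 6.4 = 71.23 mg/h

71.2 mg/h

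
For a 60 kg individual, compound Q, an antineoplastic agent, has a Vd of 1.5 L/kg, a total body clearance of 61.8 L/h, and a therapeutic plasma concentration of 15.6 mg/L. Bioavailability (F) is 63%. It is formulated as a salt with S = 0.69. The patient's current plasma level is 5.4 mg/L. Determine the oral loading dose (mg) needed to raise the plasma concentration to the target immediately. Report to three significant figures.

Total Vd = 1.5 × 60 = 90.00 L
Concentration deficit ΔC = 15.6 − 5.4 = 10.20 mg/L
LD = Vd × ΔC / F / S = 90.00 × 10.20 / 0.63 / 0.69 = 2112 mg

2110 mg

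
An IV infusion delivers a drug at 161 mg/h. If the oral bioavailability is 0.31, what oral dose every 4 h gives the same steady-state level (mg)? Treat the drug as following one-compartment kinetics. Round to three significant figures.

To maintain the same Css, the systemic dosing rate must be unchanged: F·D/τ = infusion rate.
D = rate × τ / F = 161 × 4 / 0.31 = 2077 mg

2080 mg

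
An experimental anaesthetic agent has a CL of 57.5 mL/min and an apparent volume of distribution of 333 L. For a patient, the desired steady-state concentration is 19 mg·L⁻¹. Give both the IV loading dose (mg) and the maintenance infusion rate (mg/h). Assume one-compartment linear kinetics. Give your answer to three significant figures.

(a) 6330 mg; (b) 65.6 mg/h

Loading dose = Vd × C = 333.0 × 19 = 6327 mg
CL = 57.5 mL/min = 57.5 × 0.06 = 3.450 L/h
Infusion rate = 3.450 L/h × 19 mg/L = 65.55 mg/h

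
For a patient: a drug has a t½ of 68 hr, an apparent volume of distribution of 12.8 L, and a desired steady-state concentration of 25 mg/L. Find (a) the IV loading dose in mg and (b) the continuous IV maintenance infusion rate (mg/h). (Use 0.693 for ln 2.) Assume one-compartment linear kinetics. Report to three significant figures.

LD = Vd × C = 12.80 × 25 = 320.0 mg
CL = 0.693 × Vd / t½ = 0.693 × 12.80 / 68 = 0.1304 L/h
Infusion rate = CL × Css = 0.1304 × 25 = 3.260 mg/h

(a) 320 mg; (b) 3.26 mg/h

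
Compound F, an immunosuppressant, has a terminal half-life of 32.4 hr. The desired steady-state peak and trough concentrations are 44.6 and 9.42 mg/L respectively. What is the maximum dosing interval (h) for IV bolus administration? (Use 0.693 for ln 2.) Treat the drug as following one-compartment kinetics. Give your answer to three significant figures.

k = 0.693 / t½ = 0.693 / 32.4 = 0.02139 h⁻¹
Between IV bolus doses, concentration decays as C = C₀·e^(−kτ), so C_peak/C_trough = e^(kτ).
τ_max = ln(C_peak/C_trough) / k = ln(44.6/9.42) / 0.02139 = 1.555 / 0.02139 = 72.70 h

72.7 h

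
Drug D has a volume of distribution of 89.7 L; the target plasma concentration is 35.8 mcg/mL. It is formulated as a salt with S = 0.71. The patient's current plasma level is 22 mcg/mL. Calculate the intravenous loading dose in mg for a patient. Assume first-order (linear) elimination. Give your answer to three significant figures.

1740 mg

Concentration deficit ΔC = 35.8 − 22 = 13.80 mg/L
LD = Vd × ΔC / S = 89.70 × 13.80 / 0.71 = 1743 mg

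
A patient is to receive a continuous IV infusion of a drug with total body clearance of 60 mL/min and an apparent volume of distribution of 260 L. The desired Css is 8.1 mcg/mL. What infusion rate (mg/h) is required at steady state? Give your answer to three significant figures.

CL = 60 mL/min × 60/1000 = 3.600 L/h
Rate = CL × Css = 3.600 × 8.1 = 29.16 mg/h

29.2 mg/h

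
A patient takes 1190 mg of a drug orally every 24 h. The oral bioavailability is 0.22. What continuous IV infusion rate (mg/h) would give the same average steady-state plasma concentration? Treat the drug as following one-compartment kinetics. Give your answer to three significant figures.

Equivalent systemic input: infusion rate = F·D/τ.
Rate = 0.22 × 1190 / 24 = 10.91 mg/h

10.9 mg/h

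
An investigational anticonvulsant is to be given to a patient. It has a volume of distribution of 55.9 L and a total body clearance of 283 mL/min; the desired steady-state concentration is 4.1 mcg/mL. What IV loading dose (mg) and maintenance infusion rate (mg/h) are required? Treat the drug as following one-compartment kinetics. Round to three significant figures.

(a) 229 mg; (b) 69.6 mg/h

LD = Vd · C_target = 55.90 × 4.1 = 229.2 mg
CL = 283 mL/min × 60/1000 = 16.98 L/h
Maintenance infusion rate = CL × Css = 16.98 × 4.1 = 69.62 mg/h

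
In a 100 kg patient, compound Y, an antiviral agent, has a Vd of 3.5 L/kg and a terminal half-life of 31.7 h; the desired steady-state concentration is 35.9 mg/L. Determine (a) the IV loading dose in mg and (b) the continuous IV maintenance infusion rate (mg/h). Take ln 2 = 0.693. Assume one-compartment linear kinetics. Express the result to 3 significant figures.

(a) 12600 mg; (b) 275 mg/h

Vd(total) = 100 kg × 3.5 L/kg = 350.0 L
LD = Vd × C = 350.0 × 35.9 = 12570 mg
CL = 0.693 × Vd / t½ = 0.693 × 350.0 / 31.7 = 7.651 L/h
Infusion rate = CL × Css = 7.651 × 35.9 = 274.7 mg/h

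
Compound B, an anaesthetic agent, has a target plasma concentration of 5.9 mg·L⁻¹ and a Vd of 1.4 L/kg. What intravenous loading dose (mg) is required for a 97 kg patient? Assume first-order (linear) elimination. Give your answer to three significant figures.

Total Vd = 1.4 × 97 = 135.8 L
LD = Vd × C = 135.8 × 5.900 = 801.2 mg

801 mg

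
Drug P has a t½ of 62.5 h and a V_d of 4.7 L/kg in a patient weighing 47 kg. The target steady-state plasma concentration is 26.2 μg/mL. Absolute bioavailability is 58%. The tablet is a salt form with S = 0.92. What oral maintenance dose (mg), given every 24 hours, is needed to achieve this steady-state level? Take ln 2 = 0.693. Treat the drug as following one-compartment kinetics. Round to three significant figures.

Vd = 4.7 L/kg × 47 kg = 220.9 L
CL = ln 2 · Vd / t½ = 0.693 × 220.9 / 62.5 = 2.449 L/h
D = CL × Css × τ / F / S = 2.449 × 26.2 × 24 / 0.58 / 0.92 = 2886 mg

2890 mg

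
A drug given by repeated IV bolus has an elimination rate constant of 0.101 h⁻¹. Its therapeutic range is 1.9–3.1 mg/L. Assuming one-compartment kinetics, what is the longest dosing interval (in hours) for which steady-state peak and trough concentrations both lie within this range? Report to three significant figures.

4.85 h

Between IV bolus doses, concentration decays as C = C₀·e^(−kτ), so C_peak/C_trough = e^(kτ).
τ_max = ln(C_peak/C_trough) / k = ln(3.1/1.9) / 0.1010 = 0.4895 / 0.1010 = 4.847 h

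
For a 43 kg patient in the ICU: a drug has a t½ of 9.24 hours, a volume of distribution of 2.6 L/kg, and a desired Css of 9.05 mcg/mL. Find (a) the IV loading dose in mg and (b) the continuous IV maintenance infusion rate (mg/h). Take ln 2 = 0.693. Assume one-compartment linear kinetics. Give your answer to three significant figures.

Vd = 2.6 L/kg × 43 kg = 111.8 L
LD = Vd × C = 111.8 × 9.05 = 1012 mg
CL = 0.693 × Vd / t½ = 0.693 × 111.8 / 9.24 = 8.385 L/h
Infusion rate = CL × Css = 8.385 × 9.05 = 75.88 mg/h

(a) 1010 mg; (b) 75.9 mg/h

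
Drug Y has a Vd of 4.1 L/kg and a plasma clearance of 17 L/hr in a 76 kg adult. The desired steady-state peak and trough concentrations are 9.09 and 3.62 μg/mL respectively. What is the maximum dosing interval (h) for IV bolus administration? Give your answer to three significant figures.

16.9 h

Total Vd = 4.1 × 76 = 311.6 L
k = CL / Vd = 17.00 / 311.6 = 0.05456 h⁻¹
Between IV bolus doses, concentration decays as C = C₀·e^(−kτ), so C_peak/C_trough = e^(kτ).
τ_max = ln(C_peak/C_trough) / k = ln(9.09/3.62) / 0.05456 = 0.9207 / 0.05456 = 16.88 h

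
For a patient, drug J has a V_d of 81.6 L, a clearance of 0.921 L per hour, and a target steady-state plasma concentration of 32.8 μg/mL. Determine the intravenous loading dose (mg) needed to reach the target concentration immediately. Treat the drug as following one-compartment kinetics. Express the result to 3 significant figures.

LD = Vd × C = 81.60 × 32.80 = 2676 mg

2680 mg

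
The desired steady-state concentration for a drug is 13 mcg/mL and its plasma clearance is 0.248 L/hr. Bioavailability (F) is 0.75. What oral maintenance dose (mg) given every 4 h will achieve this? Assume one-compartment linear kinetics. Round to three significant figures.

17.2 mg

D = CL × Css × τ / F = 0.2480 × 13 × 4 / 0.75 = 17.19 mg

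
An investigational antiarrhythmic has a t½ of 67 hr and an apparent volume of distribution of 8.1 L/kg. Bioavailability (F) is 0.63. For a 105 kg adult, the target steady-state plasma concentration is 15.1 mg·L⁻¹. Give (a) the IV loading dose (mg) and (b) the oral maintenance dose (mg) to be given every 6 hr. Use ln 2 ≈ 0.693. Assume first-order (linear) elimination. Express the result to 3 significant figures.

(a) 12800 mg; (b) 1270 mg

Total Vd = 8.1 × 105 = 850.5 L
LD = Vd × C = 850.5 × 15.1 = 12840 mg
CL = 0.693 × Vd / t½ = 0.693 × 850.5 / 67 = 8.797 L/h
D = CL × Css × τ / F = 8.797 × 15.1 × 6 / 0.63 = 1265 mg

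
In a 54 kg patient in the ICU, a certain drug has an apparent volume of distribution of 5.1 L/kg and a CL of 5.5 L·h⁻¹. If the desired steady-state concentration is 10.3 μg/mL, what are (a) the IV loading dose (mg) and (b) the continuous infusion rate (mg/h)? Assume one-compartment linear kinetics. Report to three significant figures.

Total Vd = 5.1 × 54 = 275.4 L
Loading dose = Vd × C = 275.4 × 10.3 = 2837 mg
Infusion rate = 5.500 L/h × 10.3 mg/L = 56.65 mg/h

(a) 2840 mg; (b) 56.7 mg/h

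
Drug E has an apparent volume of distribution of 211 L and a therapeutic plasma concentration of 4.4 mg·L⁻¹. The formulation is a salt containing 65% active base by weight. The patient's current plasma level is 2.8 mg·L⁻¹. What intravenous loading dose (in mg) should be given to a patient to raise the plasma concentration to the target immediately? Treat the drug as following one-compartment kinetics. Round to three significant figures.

The loading dose fills Vd to the target concentration.
Concentration deficit ΔC = 4.4 − 2.8 = 1.600 mg/L
LD = Vd × ΔC / S = 211.0 × 1.600 / 0.65 = 519.4 mg

519 mg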